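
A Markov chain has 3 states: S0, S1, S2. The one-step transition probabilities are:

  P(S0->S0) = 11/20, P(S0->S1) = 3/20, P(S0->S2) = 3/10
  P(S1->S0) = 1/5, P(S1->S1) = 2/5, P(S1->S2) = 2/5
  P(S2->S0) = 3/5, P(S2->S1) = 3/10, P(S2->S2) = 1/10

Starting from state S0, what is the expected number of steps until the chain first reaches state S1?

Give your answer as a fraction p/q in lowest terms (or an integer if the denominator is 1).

Answer: 16/3

Derivation:
Let h_i = expected steps to first reach S1 from state i.
Boundary: h_S1 = 0.
First-step equations for the other states:
  h_S0 = 1 + 11/20*h_S0 + 3/20*h_S1 + 3/10*h_S2
  h_S2 = 1 + 3/5*h_S0 + 3/10*h_S1 + 1/10*h_S2

Substituting h_S1 = 0 and rearranging gives the linear system (I - Q) h = 1:
  [9/20, -3/10] . (h_S0, h_S2) = 1
  [-3/5, 9/10] . (h_S0, h_S2) = 1

Solving yields:
  h_S0 = 16/3
  h_S2 = 14/3

Starting state is S0, so the expected hitting time is h_S0 = 16/3.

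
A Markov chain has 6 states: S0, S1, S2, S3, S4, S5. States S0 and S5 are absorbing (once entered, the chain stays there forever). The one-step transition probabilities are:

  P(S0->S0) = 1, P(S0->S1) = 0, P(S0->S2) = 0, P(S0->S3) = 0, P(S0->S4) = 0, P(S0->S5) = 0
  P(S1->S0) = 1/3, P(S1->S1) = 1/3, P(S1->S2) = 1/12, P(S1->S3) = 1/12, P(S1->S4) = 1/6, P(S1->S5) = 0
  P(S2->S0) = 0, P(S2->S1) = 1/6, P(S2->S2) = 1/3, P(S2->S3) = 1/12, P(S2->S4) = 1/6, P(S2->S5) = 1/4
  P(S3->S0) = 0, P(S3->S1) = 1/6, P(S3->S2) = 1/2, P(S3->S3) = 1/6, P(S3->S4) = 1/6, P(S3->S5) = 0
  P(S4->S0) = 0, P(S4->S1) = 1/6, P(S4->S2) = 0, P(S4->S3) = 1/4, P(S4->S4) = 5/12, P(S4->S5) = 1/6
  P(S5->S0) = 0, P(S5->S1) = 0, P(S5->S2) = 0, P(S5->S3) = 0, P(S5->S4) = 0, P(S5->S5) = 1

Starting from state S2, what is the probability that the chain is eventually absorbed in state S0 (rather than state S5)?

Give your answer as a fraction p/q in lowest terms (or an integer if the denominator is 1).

Let a_i = P(absorbed in S0 | start in state i).
Boundary conditions: a_S0 = 1, a_S5 = 0.
For each transient state i, a_i = sum_j P(i->j) * a_j:
  a_S1 = 1/3*a_S0 + 1/3*a_S1 + 1/12*a_S2 + 1/12*a_S3 + 1/6*a_S4 + 0*a_S5
  a_S2 = 0*a_S0 + 1/6*a_S1 + 1/3*a_S2 + 1/12*a_S3 + 1/6*a_S4 + 1/4*a_S5
  a_S3 = 0*a_S0 + 1/6*a_S1 + 1/2*a_S2 + 1/6*a_S3 + 1/6*a_S4 + 0*a_S5
  a_S4 = 0*a_S0 + 1/6*a_S1 + 0*a_S2 + 1/4*a_S3 + 5/12*a_S4 + 1/6*a_S5

Substituting a_S0 = 1 and a_S5 = 0, rearrange to (I - Q) a = r where r[i] = P(i -> S0):
  [2/3, -1/12, -1/12, -1/6] . (a_S1, a_S2, a_S3, a_S4) = 1/3
  [-1/6, 2/3, -1/12, -1/6] . (a_S1, a_S2, a_S3, a_S4) = 0
  [-1/6, -1/2, 5/6, -1/6] . (a_S1, a_S2, a_S3, a_S4) = 0
  [-1/6, 0, -1/4, 7/12] . (a_S1, a_S2, a_S3, a_S4) = 0

Solving yields:
  a_S1 = 868/1279
  a_S2 = 396/1279
  a_S3 = 504/1279
  a_S4 = 464/1279

Starting state is S2, so the absorption probability is a_S2 = 396/1279.

Answer: 396/1279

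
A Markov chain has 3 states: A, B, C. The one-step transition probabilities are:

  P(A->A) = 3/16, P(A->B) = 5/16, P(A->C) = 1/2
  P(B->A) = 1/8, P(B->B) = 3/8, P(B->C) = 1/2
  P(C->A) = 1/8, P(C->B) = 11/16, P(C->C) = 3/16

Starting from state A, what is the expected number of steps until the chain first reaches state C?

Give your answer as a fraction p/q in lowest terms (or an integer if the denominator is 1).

Answer: 2

Derivation:
Let h_i = expected steps to first reach C from state i.
Boundary: h_C = 0.
First-step equations for the other states:
  h_A = 1 + 3/16*h_A + 5/16*h_B + 1/2*h_C
  h_B = 1 + 1/8*h_A + 3/8*h_B + 1/2*h_C

Substituting h_C = 0 and rearranging gives the linear system (I - Q) h = 1:
  [13/16, -5/16] . (h_A, h_B) = 1
  [-1/8, 5/8] . (h_A, h_B) = 1

Solving yields:
  h_A = 2
  h_B = 2

Starting state is A, so the expected hitting time is h_A = 2.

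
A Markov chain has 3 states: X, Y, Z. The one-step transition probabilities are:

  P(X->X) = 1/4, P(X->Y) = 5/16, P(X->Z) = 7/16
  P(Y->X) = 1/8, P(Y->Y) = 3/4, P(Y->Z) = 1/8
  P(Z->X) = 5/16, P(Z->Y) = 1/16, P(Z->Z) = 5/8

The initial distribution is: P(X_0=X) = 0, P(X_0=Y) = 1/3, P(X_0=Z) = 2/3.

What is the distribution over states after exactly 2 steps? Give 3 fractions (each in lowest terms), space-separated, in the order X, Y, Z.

Propagating the distribution step by step (d_{t+1} = d_t * P):
d_0 = (X=0, Y=1/3, Z=2/3)
  d_1[X] = 0*1/4 + 1/3*1/8 + 2/3*5/16 = 1/4
  d_1[Y] = 0*5/16 + 1/3*3/4 + 2/3*1/16 = 7/24
  d_1[Z] = 0*7/16 + 1/3*1/8 + 2/3*5/8 = 11/24
d_1 = (X=1/4, Y=7/24, Z=11/24)
  d_2[X] = 1/4*1/4 + 7/24*1/8 + 11/24*5/16 = 31/128
  d_2[Y] = 1/4*5/16 + 7/24*3/4 + 11/24*1/16 = 125/384
  d_2[Z] = 1/4*7/16 + 7/24*1/8 + 11/24*5/8 = 83/192
d_2 = (X=31/128, Y=125/384, Z=83/192)

Answer: 31/128 125/384 83/192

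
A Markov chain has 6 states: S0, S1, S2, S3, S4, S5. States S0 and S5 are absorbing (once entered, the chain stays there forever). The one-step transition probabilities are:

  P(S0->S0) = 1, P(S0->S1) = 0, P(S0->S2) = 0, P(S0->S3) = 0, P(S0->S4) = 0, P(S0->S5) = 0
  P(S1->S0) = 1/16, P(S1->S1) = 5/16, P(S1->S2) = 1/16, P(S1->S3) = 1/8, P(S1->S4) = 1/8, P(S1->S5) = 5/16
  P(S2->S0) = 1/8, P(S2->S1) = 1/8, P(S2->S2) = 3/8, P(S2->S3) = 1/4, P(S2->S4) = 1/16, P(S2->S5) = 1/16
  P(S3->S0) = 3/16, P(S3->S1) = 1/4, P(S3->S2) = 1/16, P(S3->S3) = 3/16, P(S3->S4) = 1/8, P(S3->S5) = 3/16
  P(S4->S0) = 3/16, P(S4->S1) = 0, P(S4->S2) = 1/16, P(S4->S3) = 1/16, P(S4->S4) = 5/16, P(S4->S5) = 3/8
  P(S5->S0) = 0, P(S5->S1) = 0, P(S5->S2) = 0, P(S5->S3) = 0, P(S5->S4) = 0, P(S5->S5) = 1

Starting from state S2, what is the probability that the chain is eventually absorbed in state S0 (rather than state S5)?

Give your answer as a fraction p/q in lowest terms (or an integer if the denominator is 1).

Answer: 991/2205

Derivation:
Let a_i = P(absorbed in S0 | start in state i).
Boundary conditions: a_S0 = 1, a_S5 = 0.
For each transient state i, a_i = sum_j P(i->j) * a_j:
  a_S1 = 1/16*a_S0 + 5/16*a_S1 + 1/16*a_S2 + 1/8*a_S3 + 1/8*a_S4 + 5/16*a_S5
  a_S2 = 1/8*a_S0 + 1/8*a_S1 + 3/8*a_S2 + 1/4*a_S3 + 1/16*a_S4 + 1/16*a_S5
  a_S3 = 3/16*a_S0 + 1/4*a_S1 + 1/16*a_S2 + 3/16*a_S3 + 1/8*a_S4 + 3/16*a_S5
  a_S4 = 3/16*a_S0 + 0*a_S1 + 1/16*a_S2 + 1/16*a_S3 + 5/16*a_S4 + 3/8*a_S5

Substituting a_S0 = 1 and a_S5 = 0, rearrange to (I - Q) a = r where r[i] = P(i -> S0):
  [11/16, -1/16, -1/8, -1/8] . (a_S1, a_S2, a_S3, a_S4) = 1/16
  [-1/8, 5/8, -1/4, -1/16] . (a_S1, a_S2, a_S3, a_S4) = 1/8
  [-1/4, -1/16, 13/16, -1/8] . (a_S1, a_S2, a_S3, a_S4) = 3/16
  [0, -1/16, -1/16, 11/16] . (a_S1, a_S2, a_S3, a_S4) = 3/16

Solving yields:
  a_S1 = 592/2205
  a_S2 = 991/2205
  a_S3 = 886/2205
  a_S4 = 772/2205

Starting state is S2, so the absorption probability is a_S2 = 991/2205.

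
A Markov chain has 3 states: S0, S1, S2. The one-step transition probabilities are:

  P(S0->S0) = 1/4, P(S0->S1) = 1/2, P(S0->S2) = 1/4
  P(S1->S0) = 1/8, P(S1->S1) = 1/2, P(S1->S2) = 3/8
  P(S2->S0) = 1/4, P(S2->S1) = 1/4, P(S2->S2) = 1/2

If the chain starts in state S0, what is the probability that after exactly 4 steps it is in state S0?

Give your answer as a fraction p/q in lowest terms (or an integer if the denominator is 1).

Answer: 51/256

Derivation:
Computing P^4 by repeated multiplication:
P^1 =
  S0: [1/4, 1/2, 1/4]
  S1: [1/8, 1/2, 3/8]
  S2: [1/4, 1/4, 1/2]
P^2 =
  S0: [3/16, 7/16, 3/8]
  S1: [3/16, 13/32, 13/32]
  S2: [7/32, 3/8, 13/32]
P^3 =
  S0: [25/128, 13/32, 51/128]
  S1: [51/256, 51/128, 103/256]
  S2: [13/64, 51/128, 51/128]
P^4 =
  S0: [51/256, 205/512, 205/512]
  S1: [205/1024, 409/1024, 205/512]
  S2: [205/1024, 205/512, 409/1024]

(P^4)[S0 -> S0] = 51/256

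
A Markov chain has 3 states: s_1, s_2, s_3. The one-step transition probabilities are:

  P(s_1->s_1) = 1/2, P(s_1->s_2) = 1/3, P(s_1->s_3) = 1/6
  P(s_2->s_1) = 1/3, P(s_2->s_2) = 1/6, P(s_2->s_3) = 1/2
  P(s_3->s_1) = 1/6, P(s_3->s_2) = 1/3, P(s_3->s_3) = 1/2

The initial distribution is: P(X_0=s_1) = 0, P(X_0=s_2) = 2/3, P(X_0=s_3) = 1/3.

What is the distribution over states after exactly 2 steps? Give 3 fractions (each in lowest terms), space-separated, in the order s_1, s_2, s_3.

Propagating the distribution step by step (d_{t+1} = d_t * P):
d_0 = (s_1=0, s_2=2/3, s_3=1/3)
  d_1[s_1] = 0*1/2 + 2/3*1/3 + 1/3*1/6 = 5/18
  d_1[s_2] = 0*1/3 + 2/3*1/6 + 1/3*1/3 = 2/9
  d_1[s_3] = 0*1/6 + 2/3*1/2 + 1/3*1/2 = 1/2
d_1 = (s_1=5/18, s_2=2/9, s_3=1/2)
  d_2[s_1] = 5/18*1/2 + 2/9*1/3 + 1/2*1/6 = 8/27
  d_2[s_2] = 5/18*1/3 + 2/9*1/6 + 1/2*1/3 = 8/27
  d_2[s_3] = 5/18*1/6 + 2/9*1/2 + 1/2*1/2 = 11/27
d_2 = (s_1=8/27, s_2=8/27, s_3=11/27)

Answer: 8/27 8/27 11/27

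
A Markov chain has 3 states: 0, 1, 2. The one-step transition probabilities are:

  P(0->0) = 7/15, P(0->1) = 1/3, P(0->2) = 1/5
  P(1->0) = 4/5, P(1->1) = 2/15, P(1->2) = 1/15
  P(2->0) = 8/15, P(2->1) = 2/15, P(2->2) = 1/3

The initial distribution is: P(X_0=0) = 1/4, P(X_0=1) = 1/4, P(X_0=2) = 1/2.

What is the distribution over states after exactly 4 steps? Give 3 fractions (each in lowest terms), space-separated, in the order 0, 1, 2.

Propagating the distribution step by step (d_{t+1} = d_t * P):
d_0 = (0=1/4, 1=1/4, 2=1/2)
  d_1[0] = 1/4*7/15 + 1/4*4/5 + 1/2*8/15 = 7/12
  d_1[1] = 1/4*1/3 + 1/4*2/15 + 1/2*2/15 = 11/60
  d_1[2] = 1/4*1/5 + 1/4*1/15 + 1/2*1/3 = 7/30
d_1 = (0=7/12, 1=11/60, 2=7/30)
  d_2[0] = 7/12*7/15 + 11/60*4/5 + 7/30*8/15 = 163/300
  d_2[1] = 7/12*1/3 + 11/60*2/15 + 7/30*2/15 = 1/4
  d_2[2] = 7/12*1/5 + 11/60*1/15 + 7/30*1/3 = 31/150
d_2 = (0=163/300, 1=1/4, 2=31/150)
  d_3[0] = 163/300*7/15 + 1/4*4/5 + 31/150*8/15 = 2537/4500
  d_3[1] = 163/300*1/3 + 1/4*2/15 + 31/150*2/15 = 121/500
  d_3[2] = 163/300*1/5 + 1/4*1/15 + 31/150*1/3 = 437/2250
d_3 = (0=2537/4500, 1=121/500, 2=437/2250)
  d_4[0] = 2537/4500*7/15 + 121/500*4/5 + 437/2250*8/15 = 37819/67500
  d_4[1] = 2537/4500*1/3 + 121/500*2/15 + 437/2250*2/15 = 5537/22500
  d_4[2] = 2537/4500*1/5 + 121/500*1/15 + 437/2250*1/3 = 1307/6750
d_4 = (0=37819/67500, 1=5537/22500, 2=1307/6750)

Answer: 37819/67500 5537/22500 1307/6750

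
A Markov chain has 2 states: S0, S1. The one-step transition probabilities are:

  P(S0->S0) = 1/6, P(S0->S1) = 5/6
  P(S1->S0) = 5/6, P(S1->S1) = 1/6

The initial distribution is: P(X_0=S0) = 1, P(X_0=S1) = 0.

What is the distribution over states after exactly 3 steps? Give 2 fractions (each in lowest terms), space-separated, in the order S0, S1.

Propagating the distribution step by step (d_{t+1} = d_t * P):
d_0 = (S0=1, S1=0)
  d_1[S0] = 1*1/6 + 0*5/6 = 1/6
  d_1[S1] = 1*5/6 + 0*1/6 = 5/6
d_1 = (S0=1/6, S1=5/6)
  d_2[S0] = 1/6*1/6 + 5/6*5/6 = 13/18
  d_2[S1] = 1/6*5/6 + 5/6*1/6 = 5/18
d_2 = (S0=13/18, S1=5/18)
  d_3[S0] = 13/18*1/6 + 5/18*5/6 = 19/54
  d_3[S1] = 13/18*5/6 + 5/18*1/6 = 35/54
d_3 = (S0=19/54, S1=35/54)

Answer: 19/54 35/54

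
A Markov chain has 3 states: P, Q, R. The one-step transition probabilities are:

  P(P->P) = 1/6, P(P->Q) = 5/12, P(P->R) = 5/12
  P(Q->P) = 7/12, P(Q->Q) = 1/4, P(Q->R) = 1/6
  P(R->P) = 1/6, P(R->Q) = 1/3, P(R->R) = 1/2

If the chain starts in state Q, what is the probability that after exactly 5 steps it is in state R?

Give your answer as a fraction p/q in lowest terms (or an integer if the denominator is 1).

Computing P^5 by repeated multiplication:
P^1 =
  P: [1/6, 5/12, 5/12]
  Q: [7/12, 1/4, 1/6]
  R: [1/6, 1/3, 1/2]
P^2 =
  P: [49/144, 5/16, 25/72]
  Q: [13/48, 13/36, 53/144]
  R: [11/36, 23/72, 3/8]
P^3 =
  P: [19/64, 145/432, 635/1728]
  Q: [137/432, 563/1728, 617/1728]
  R: [259/864, 287/864, 53/144]
P^4 =
  P: [1589/5184, 6845/20736, 7535/20736]
  Q: [6271/20736, 2299/6912, 473/1296]
  R: [3163/10368, 857/2592, 1259/3456]
P^5 =
  P: [75697/248832, 27485/82944, 11335/31104]
  Q: [25319/82944, 41159/124416, 90557/248832]
  R: [9469/31104, 41207/124416, 1679/4608]

(P^5)[Q -> R] = 90557/248832

Answer: 90557/248832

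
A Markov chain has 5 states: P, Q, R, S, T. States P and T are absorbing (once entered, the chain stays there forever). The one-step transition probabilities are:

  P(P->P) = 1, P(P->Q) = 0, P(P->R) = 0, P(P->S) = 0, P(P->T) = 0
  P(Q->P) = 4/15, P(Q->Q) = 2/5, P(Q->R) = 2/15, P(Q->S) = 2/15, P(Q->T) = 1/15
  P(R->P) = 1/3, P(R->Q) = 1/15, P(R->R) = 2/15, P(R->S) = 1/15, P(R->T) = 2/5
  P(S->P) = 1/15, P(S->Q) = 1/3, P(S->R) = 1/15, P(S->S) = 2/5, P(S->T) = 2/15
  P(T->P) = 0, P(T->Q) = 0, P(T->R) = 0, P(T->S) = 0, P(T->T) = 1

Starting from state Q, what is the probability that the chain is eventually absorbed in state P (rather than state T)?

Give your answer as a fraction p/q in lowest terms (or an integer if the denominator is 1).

Let a_i = P(absorbed in P | start in state i).
Boundary conditions: a_P = 1, a_T = 0.
For each transient state i, a_i = sum_j P(i->j) * a_j:
  a_Q = 4/15*a_P + 2/5*a_Q + 2/15*a_R + 2/15*a_S + 1/15*a_T
  a_R = 1/3*a_P + 1/15*a_Q + 2/15*a_R + 1/15*a_S + 2/5*a_T
  a_S = 1/15*a_P + 1/3*a_Q + 1/15*a_R + 2/5*a_S + 2/15*a_T

Substituting a_P = 1 and a_T = 0, rearrange to (I - Q) a = r where r[i] = P(i -> P):
  [3/5, -2/15, -2/15] . (a_Q, a_R, a_S) = 4/15
  [-1/15, 13/15, -1/15] . (a_Q, a_R, a_S) = 1/3
  [-1/3, -1/15, 3/5] . (a_Q, a_R, a_S) = 1/15

Solving yields:
  a_Q = 148/221
  a_R = 211/442
  a_S = 237/442

Starting state is Q, so the absorption probability is a_Q = 148/221.

Answer: 148/221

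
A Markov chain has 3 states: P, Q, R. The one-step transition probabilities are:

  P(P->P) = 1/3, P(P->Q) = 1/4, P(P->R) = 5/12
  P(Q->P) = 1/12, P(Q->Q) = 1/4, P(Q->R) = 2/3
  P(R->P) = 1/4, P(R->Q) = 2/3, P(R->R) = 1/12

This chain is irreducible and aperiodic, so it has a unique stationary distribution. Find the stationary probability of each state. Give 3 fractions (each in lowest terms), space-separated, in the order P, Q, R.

The stationary distribution satisfies pi = pi * P, i.e.:
  pi_P = 1/3*pi_P + 1/12*pi_Q + 1/4*pi_R
  pi_Q = 1/4*pi_P + 1/4*pi_Q + 2/3*pi_R
  pi_R = 5/12*pi_P + 2/3*pi_Q + 1/12*pi_R
with normalization: pi_P + pi_Q + pi_R = 1.

Using the first 2 balance equations plus normalization, the linear system A*pi = b is:
  [-2/3, 1/12, 1/4] . pi = 0
  [1/4, -3/4, 2/3] . pi = 0
  [1, 1, 1] . pi = 1

Solving yields:
  pi_P = 35/177
  pi_Q = 73/177
  pi_R = 23/59

Verification (pi * P):
  35/177*1/3 + 73/177*1/12 + 23/59*1/4 = 35/177 = pi_P  (ok)
  35/177*1/4 + 73/177*1/4 + 23/59*2/3 = 73/177 = pi_Q  (ok)
  35/177*5/12 + 73/177*2/3 + 23/59*1/12 = 23/59 = pi_R  (ok)

Answer: 35/177 73/177 23/59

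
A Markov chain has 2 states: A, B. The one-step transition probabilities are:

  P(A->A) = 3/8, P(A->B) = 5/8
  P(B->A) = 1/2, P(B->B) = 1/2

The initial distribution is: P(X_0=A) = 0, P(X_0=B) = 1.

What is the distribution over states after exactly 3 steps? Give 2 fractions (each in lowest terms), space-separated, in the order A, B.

Propagating the distribution step by step (d_{t+1} = d_t * P):
d_0 = (A=0, B=1)
  d_1[A] = 0*3/8 + 1*1/2 = 1/2
  d_1[B] = 0*5/8 + 1*1/2 = 1/2
d_1 = (A=1/2, B=1/2)
  d_2[A] = 1/2*3/8 + 1/2*1/2 = 7/16
  d_2[B] = 1/2*5/8 + 1/2*1/2 = 9/16
d_2 = (A=7/16, B=9/16)
  d_3[A] = 7/16*3/8 + 9/16*1/2 = 57/128
  d_3[B] = 7/16*5/8 + 9/16*1/2 = 71/128
d_3 = (A=57/128, B=71/128)

Answer: 57/128 71/128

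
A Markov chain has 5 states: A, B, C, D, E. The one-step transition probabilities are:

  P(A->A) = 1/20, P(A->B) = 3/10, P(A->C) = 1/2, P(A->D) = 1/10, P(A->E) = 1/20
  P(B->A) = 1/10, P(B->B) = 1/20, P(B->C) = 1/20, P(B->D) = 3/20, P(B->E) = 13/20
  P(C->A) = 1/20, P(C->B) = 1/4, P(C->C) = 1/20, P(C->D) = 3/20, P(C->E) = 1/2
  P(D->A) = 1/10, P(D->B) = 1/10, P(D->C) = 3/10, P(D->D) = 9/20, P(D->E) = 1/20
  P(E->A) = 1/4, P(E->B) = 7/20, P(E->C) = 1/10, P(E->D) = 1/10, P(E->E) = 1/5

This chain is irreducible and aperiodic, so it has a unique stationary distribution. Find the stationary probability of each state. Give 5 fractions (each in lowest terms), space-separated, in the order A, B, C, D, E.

The stationary distribution satisfies pi = pi * P, i.e.:
  pi_A = 1/20*pi_A + 1/10*pi_B + 1/20*pi_C + 1/10*pi_D + 1/4*pi_E
  pi_B = 3/10*pi_A + 1/20*pi_B + 1/4*pi_C + 1/10*pi_D + 7/20*pi_E
  pi_C = 1/2*pi_A + 1/20*pi_B + 1/20*pi_C + 3/10*pi_D + 1/10*pi_E
  pi_D = 1/10*pi_A + 3/20*pi_B + 3/20*pi_C + 9/20*pi_D + 1/10*pi_E
  pi_E = 1/20*pi_A + 13/20*pi_B + 1/2*pi_C + 1/20*pi_D + 1/5*pi_E
with normalization: pi_A + pi_B + pi_C + pi_D + pi_E = 1.

Using the first 4 balance equations plus normalization, the linear system A*pi = b is:
  [-19/20, 1/10, 1/20, 1/10, 1/4] . pi = 0
  [3/10, -19/20, 1/4, 1/10, 7/20] . pi = 0
  [1/2, 1/20, -19/20, 3/10, 1/10] . pi = 0
  [1/10, 3/20, 3/20, -11/20, 1/10] . pi = 0
  [1, 1, 1, 1, 1] . pi = 1

Solving yields:
  pi_A = 23403/179801
  pi_B = 38819/179801
  pi_C = 30475/179801
  pi_D = 32992/179801
  pi_E = 54112/179801

Verification (pi * P):
  23403/179801*1/20 + 38819/179801*1/10 + 30475/179801*1/20 + 32992/179801*1/10 + 54112/179801*1/4 = 23403/179801 = pi_A  (ok)
  23403/179801*3/10 + 38819/179801*1/20 + 30475/179801*1/4 + 32992/179801*1/10 + 54112/179801*7/20 = 38819/179801 = pi_B  (ok)
  23403/179801*1/2 + 38819/179801*1/20 + 30475/179801*1/20 + 32992/179801*3/10 + 54112/179801*1/10 = 30475/179801 = pi_C  (ok)
  23403/179801*1/10 + 38819/179801*3/20 + 30475/179801*3/20 + 32992/179801*9/20 + 54112/179801*1/10 = 32992/179801 = pi_D  (ok)
  23403/179801*1/20 + 38819/179801*13/20 + 30475/179801*1/2 + 32992/179801*1/20 + 54112/179801*1/5 = 54112/179801 = pi_E  (ok)

Answer: 23403/179801 38819/179801 30475/179801 32992/179801 54112/179801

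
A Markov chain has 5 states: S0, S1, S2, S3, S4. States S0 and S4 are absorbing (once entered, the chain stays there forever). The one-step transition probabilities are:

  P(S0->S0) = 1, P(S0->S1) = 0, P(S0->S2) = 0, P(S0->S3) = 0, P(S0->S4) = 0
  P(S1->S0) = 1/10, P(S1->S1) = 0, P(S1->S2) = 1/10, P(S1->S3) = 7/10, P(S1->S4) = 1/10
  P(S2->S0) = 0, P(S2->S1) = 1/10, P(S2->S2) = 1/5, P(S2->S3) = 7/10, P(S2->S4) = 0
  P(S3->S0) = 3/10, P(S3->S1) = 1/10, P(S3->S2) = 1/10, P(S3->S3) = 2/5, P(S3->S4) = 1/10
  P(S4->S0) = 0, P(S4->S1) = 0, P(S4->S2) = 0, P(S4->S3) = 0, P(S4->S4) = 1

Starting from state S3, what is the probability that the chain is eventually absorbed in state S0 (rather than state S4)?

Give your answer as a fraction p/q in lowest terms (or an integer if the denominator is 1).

Answer: 123/167

Derivation:
Let a_i = P(absorbed in S0 | start in state i).
Boundary conditions: a_S0 = 1, a_S4 = 0.
For each transient state i, a_i = sum_j P(i->j) * a_j:
  a_S1 = 1/10*a_S0 + 0*a_S1 + 1/10*a_S2 + 7/10*a_S3 + 1/10*a_S4
  a_S2 = 0*a_S0 + 1/10*a_S1 + 1/5*a_S2 + 7/10*a_S3 + 0*a_S4
  a_S3 = 3/10*a_S0 + 1/10*a_S1 + 1/10*a_S2 + 2/5*a_S3 + 1/10*a_S4

Substituting a_S0 = 1 and a_S4 = 0, rearrange to (I - Q) a = r where r[i] = P(i -> S0):
  [1, -1/10, -7/10] . (a_S1, a_S2, a_S3) = 1/10
  [-1/10, 4/5, -7/10] . (a_S1, a_S2, a_S3) = 0
  [-1/10, -1/10, 3/5] . (a_S1, a_S2, a_S3) = 3/10

Solving yields:
  a_S1 = 115/167
  a_S2 = 122/167
  a_S3 = 123/167

Starting state is S3, so the absorption probability is a_S3 = 123/167.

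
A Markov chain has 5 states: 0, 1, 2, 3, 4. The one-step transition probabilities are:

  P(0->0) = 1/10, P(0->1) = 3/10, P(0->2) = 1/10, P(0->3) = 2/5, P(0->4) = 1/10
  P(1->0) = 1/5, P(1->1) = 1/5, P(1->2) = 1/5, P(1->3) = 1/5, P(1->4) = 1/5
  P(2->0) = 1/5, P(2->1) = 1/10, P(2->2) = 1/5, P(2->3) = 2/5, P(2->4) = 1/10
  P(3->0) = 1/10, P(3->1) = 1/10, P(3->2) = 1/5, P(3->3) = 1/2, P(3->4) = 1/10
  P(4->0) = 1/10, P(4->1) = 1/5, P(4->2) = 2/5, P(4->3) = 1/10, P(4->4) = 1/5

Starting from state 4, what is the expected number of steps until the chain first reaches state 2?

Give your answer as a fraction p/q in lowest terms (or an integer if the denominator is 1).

Answer: 3035/837

Derivation:
Let h_i = expected steps to first reach 2 from state i.
Boundary: h_2 = 0.
First-step equations for the other states:
  h_0 = 1 + 1/10*h_0 + 3/10*h_1 + 1/10*h_2 + 2/5*h_3 + 1/10*h_4
  h_1 = 1 + 1/5*h_0 + 1/5*h_1 + 1/5*h_2 + 1/5*h_3 + 1/5*h_4
  h_3 = 1 + 1/10*h_0 + 1/10*h_1 + 1/5*h_2 + 1/2*h_3 + 1/10*h_4
  h_4 = 1 + 1/10*h_0 + 1/5*h_1 + 2/5*h_2 + 1/10*h_3 + 1/5*h_4

Substituting h_2 = 0 and rearranging gives the linear system (I - Q) h = 1:
  [9/10, -3/10, -2/5, -1/10] . (h_0, h_1, h_3, h_4) = 1
  [-1/5, 4/5, -1/5, -1/5] . (h_0, h_1, h_3, h_4) = 1
  [-1/10, -1/10, 1/2, -1/10] . (h_0, h_1, h_3, h_4) = 1
  [-1/10, -1/5, -1/10, 4/5] . (h_0, h_1, h_3, h_4) = 1

Solving yields:
  h_0 = 1430/279
  h_1 = 1285/279
  h_3 = 3910/837
  h_4 = 3035/837

Starting state is 4, so the expected hitting time is h_4 = 3035/837.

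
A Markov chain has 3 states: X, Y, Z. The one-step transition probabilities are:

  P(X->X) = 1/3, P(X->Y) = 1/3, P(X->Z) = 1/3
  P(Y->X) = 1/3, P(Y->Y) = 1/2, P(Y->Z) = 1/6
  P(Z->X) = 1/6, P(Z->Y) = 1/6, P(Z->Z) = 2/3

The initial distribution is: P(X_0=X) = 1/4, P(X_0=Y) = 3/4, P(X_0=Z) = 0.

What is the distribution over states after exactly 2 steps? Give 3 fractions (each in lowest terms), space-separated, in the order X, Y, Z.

Propagating the distribution step by step (d_{t+1} = d_t * P):
d_0 = (X=1/4, Y=3/4, Z=0)
  d_1[X] = 1/4*1/3 + 3/4*1/3 + 0*1/6 = 1/3
  d_1[Y] = 1/4*1/3 + 3/4*1/2 + 0*1/6 = 11/24
  d_1[Z] = 1/4*1/3 + 3/4*1/6 + 0*2/3 = 5/24
d_1 = (X=1/3, Y=11/24, Z=5/24)
  d_2[X] = 1/3*1/3 + 11/24*1/3 + 5/24*1/6 = 43/144
  d_2[Y] = 1/3*1/3 + 11/24*1/2 + 5/24*1/6 = 3/8
  d_2[Z] = 1/3*1/3 + 11/24*1/6 + 5/24*2/3 = 47/144
d_2 = (X=43/144, Y=3/8, Z=47/144)

Answer: 43/144 3/8 47/144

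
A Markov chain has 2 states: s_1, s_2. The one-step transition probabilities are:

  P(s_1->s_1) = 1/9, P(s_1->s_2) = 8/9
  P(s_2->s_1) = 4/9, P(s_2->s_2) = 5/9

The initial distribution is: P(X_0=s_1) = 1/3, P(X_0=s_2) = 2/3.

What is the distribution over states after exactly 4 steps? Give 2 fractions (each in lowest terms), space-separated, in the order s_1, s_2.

Answer: 1/3 2/3

Derivation:
Propagating the distribution step by step (d_{t+1} = d_t * P):
d_0 = (s_1=1/3, s_2=2/3)
  d_1[s_1] = 1/3*1/9 + 2/3*4/9 = 1/3
  d_1[s_2] = 1/3*8/9 + 2/3*5/9 = 2/3
d_1 = (s_1=1/3, s_2=2/3)
  d_2[s_1] = 1/3*1/9 + 2/3*4/9 = 1/3
  d_2[s_2] = 1/3*8/9 + 2/3*5/9 = 2/3
d_2 = (s_1=1/3, s_2=2/3)
  d_3[s_1] = 1/3*1/9 + 2/3*4/9 = 1/3
  d_3[s_2] = 1/3*8/9 + 2/3*5/9 = 2/3
d_3 = (s_1=1/3, s_2=2/3)
  d_4[s_1] = 1/3*1/9 + 2/3*4/9 = 1/3
  d_4[s_2] = 1/3*8/9 + 2/3*5/9 = 2/3
d_4 = (s_1=1/3, s_2=2/3)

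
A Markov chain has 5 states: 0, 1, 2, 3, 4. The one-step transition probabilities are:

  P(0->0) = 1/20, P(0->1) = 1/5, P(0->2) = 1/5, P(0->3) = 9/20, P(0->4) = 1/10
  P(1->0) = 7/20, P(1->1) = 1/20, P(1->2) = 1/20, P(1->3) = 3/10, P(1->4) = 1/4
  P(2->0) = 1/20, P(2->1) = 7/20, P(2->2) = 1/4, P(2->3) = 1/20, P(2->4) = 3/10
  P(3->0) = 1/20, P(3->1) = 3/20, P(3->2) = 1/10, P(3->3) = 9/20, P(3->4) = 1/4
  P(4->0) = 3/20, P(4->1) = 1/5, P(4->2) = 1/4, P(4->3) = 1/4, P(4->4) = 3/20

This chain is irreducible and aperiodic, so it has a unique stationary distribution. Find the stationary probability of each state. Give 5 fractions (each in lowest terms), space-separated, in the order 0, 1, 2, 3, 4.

The stationary distribution satisfies pi = pi * P, i.e.:
  pi_0 = 1/20*pi_0 + 7/20*pi_1 + 1/20*pi_2 + 1/20*pi_3 + 3/20*pi_4
  pi_1 = 1/5*pi_0 + 1/20*pi_1 + 7/20*pi_2 + 3/20*pi_3 + 1/5*pi_4
  pi_2 = 1/5*pi_0 + 1/20*pi_1 + 1/4*pi_2 + 1/10*pi_3 + 1/4*pi_4
  pi_3 = 9/20*pi_0 + 3/10*pi_1 + 1/20*pi_2 + 9/20*pi_3 + 1/4*pi_4
  pi_4 = 1/10*pi_0 + 1/4*pi_1 + 3/10*pi_2 + 1/4*pi_3 + 3/20*pi_4
with normalization: pi_0 + pi_1 + pi_2 + pi_3 + pi_4 = 1.

Using the first 4 balance equations plus normalization, the linear system A*pi = b is:
  [-19/20, 7/20, 1/20, 1/20, 3/20] . pi = 0
  [1/5, -19/20, 7/20, 3/20, 1/5] . pi = 0
  [1/5, 1/20, -3/4, 1/10, 1/4] . pi = 0
  [9/20, 3/10, 1/20, -11/20, 1/4] . pi = 0
  [1, 1, 1, 1, 1] . pi = 1

Solving yields:
  pi_0 = 20729/164430
  pi_1 = 709/3915
  pi_2 = 26339/164430
  pi_3 = 17281/54810
  pi_4 = 35741/164430

Verification (pi * P):
  20729/164430*1/20 + 709/3915*7/20 + 26339/164430*1/20 + 17281/54810*1/20 + 35741/164430*3/20 = 20729/164430 = pi_0  (ok)
  20729/164430*1/5 + 709/3915*1/20 + 26339/164430*7/20 + 17281/54810*3/20 + 35741/164430*1/5 = 709/3915 = pi_1  (ok)
  20729/164430*1/5 + 709/3915*1/20 + 26339/164430*1/4 + 17281/54810*1/10 + 35741/164430*1/4 = 26339/164430 = pi_2  (ok)
  20729/164430*9/20 + 709/3915*3/10 + 26339/164430*1/20 + 17281/54810*9/20 + 35741/164430*1/4 = 17281/54810 = pi_3  (ok)
  20729/164430*1/10 + 709/3915*1/4 + 26339/164430*3/10 + 17281/54810*1/4 + 35741/164430*3/20 = 35741/164430 = pi_4  (ok)

Answer: 20729/164430 709/3915 26339/164430 17281/54810 35741/164430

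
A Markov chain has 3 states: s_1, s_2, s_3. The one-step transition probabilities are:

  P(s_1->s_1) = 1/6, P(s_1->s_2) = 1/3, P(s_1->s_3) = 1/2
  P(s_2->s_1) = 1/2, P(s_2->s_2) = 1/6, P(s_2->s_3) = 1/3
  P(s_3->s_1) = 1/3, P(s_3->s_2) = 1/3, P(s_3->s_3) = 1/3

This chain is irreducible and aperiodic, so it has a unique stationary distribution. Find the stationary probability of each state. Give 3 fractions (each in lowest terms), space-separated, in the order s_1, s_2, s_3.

The stationary distribution satisfies pi = pi * P, i.e.:
  pi_s_1 = 1/6*pi_s_1 + 1/2*pi_s_2 + 1/3*pi_s_3
  pi_s_2 = 1/3*pi_s_1 + 1/6*pi_s_2 + 1/3*pi_s_3
  pi_s_3 = 1/2*pi_s_1 + 1/3*pi_s_2 + 1/3*pi_s_3
with normalization: pi_s_1 + pi_s_2 + pi_s_3 = 1.

Using the first 2 balance equations plus normalization, the linear system A*pi = b is:
  [-5/6, 1/2, 1/3] . pi = 0
  [1/3, -5/6, 1/3] . pi = 0
  [1, 1, 1] . pi = 1

Solving yields:
  pi_s_1 = 16/49
  pi_s_2 = 2/7
  pi_s_3 = 19/49

Verification (pi * P):
  16/49*1/6 + 2/7*1/2 + 19/49*1/3 = 16/49 = pi_s_1  (ok)
  16/49*1/3 + 2/7*1/6 + 19/49*1/3 = 2/7 = pi_s_2  (ok)
  16/49*1/2 + 2/7*1/3 + 19/49*1/3 = 19/49 = pi_s_3  (ok)

Answer: 16/49 2/7 19/49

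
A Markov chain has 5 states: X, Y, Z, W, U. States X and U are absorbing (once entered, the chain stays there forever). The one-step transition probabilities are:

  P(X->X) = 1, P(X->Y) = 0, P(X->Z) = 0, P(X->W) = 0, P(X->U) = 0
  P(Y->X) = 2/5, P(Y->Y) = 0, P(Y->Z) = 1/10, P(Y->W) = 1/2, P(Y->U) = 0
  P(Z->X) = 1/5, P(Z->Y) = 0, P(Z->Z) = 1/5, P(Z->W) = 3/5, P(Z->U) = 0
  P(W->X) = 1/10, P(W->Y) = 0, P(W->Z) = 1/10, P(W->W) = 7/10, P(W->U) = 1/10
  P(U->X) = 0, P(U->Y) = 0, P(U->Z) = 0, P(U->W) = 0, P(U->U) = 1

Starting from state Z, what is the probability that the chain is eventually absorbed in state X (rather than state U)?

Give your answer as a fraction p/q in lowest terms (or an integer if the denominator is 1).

Let a_i = P(absorbed in X | start in state i).
Boundary conditions: a_X = 1, a_U = 0.
For each transient state i, a_i = sum_j P(i->j) * a_j:
  a_Y = 2/5*a_X + 0*a_Y + 1/10*a_Z + 1/2*a_W + 0*a_U
  a_Z = 1/5*a_X + 0*a_Y + 1/5*a_Z + 3/5*a_W + 0*a_U
  a_W = 1/10*a_X + 0*a_Y + 1/10*a_Z + 7/10*a_W + 1/10*a_U

Substituting a_X = 1 and a_U = 0, rearrange to (I - Q) a = r where r[i] = P(i -> X):
  [1, -1/10, -1/2] . (a_Y, a_Z, a_W) = 2/5
  [0, 4/5, -3/5] . (a_Y, a_Z, a_W) = 1/5
  [0, -1/10, 3/10] . (a_Y, a_Z, a_W) = 1/10

Solving yields:
  a_Y = 67/90
  a_Z = 2/3
  a_W = 5/9

Starting state is Z, so the absorption probability is a_Z = 2/3.

Answer: 2/3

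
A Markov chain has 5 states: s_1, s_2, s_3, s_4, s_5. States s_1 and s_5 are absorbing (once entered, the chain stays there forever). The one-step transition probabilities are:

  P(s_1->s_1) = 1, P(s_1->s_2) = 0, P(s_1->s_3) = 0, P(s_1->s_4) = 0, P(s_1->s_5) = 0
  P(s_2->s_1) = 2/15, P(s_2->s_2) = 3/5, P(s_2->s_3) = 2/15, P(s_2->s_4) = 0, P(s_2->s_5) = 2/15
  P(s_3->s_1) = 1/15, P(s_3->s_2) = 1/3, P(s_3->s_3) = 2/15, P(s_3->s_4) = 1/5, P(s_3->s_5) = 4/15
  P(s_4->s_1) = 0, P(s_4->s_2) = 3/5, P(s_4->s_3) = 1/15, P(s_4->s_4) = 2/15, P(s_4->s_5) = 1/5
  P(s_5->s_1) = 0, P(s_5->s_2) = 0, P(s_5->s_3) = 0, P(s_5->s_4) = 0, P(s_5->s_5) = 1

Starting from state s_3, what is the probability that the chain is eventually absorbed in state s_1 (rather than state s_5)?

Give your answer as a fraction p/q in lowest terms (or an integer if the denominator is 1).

Let a_i = P(absorbed in s_1 | start in state i).
Boundary conditions: a_s_1 = 1, a_s_5 = 0.
For each transient state i, a_i = sum_j P(i->j) * a_j:
  a_s_2 = 2/15*a_s_1 + 3/5*a_s_2 + 2/15*a_s_3 + 0*a_s_4 + 2/15*a_s_5
  a_s_3 = 1/15*a_s_1 + 1/3*a_s_2 + 2/15*a_s_3 + 1/5*a_s_4 + 4/15*a_s_5
  a_s_4 = 0*a_s_1 + 3/5*a_s_2 + 1/15*a_s_3 + 2/15*a_s_4 + 1/5*a_s_5

Substituting a_s_1 = 1 and a_s_5 = 0, rearrange to (I - Q) a = r where r[i] = P(i -> s_1):
  [2/5, -2/15, 0] . (a_s_2, a_s_3, a_s_4) = 2/15
  [-1/3, 13/15, -1/5] . (a_s_2, a_s_3, a_s_4) = 1/15
  [-3/5, -1/15, 13/15] . (a_s_2, a_s_3, a_s_4) = 0

Solving yields:
  a_s_2 = 179/406
  a_s_3 = 131/406
  a_s_4 = 67/203

Starting state is s_3, so the absorption probability is a_s_3 = 131/406.

Answer: 131/406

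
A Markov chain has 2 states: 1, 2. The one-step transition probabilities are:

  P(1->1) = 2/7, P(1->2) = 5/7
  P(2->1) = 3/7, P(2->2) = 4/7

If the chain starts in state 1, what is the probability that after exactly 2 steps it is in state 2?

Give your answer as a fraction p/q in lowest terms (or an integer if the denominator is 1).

Computing P^2 by repeated multiplication:
P^1 =
  1: [2/7, 5/7]
  2: [3/7, 4/7]
P^2 =
  1: [19/49, 30/49]
  2: [18/49, 31/49]

(P^2)[1 -> 2] = 30/49

Answer: 30/49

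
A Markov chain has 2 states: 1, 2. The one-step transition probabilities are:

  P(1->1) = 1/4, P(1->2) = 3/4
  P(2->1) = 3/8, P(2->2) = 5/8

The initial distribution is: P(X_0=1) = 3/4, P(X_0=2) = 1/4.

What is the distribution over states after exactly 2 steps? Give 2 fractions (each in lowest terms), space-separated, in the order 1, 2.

Propagating the distribution step by step (d_{t+1} = d_t * P):
d_0 = (1=3/4, 2=1/4)
  d_1[1] = 3/4*1/4 + 1/4*3/8 = 9/32
  d_1[2] = 3/4*3/4 + 1/4*5/8 = 23/32
d_1 = (1=9/32, 2=23/32)
  d_2[1] = 9/32*1/4 + 23/32*3/8 = 87/256
  d_2[2] = 9/32*3/4 + 23/32*5/8 = 169/256
d_2 = (1=87/256, 2=169/256)

Answer: 87/256 169/256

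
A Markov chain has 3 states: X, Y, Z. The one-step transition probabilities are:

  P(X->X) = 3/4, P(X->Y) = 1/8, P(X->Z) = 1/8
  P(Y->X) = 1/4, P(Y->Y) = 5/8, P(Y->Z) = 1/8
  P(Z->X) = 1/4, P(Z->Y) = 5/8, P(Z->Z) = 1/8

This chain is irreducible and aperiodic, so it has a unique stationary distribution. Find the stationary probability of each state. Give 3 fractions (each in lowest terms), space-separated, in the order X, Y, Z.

Answer: 1/2 3/8 1/8

Derivation:
The stationary distribution satisfies pi = pi * P, i.e.:
  pi_X = 3/4*pi_X + 1/4*pi_Y + 1/4*pi_Z
  pi_Y = 1/8*pi_X + 5/8*pi_Y + 5/8*pi_Z
  pi_Z = 1/8*pi_X + 1/8*pi_Y + 1/8*pi_Z
with normalization: pi_X + pi_Y + pi_Z = 1.

Using the first 2 balance equations plus normalization, the linear system A*pi = b is:
  [-1/4, 1/4, 1/4] . pi = 0
  [1/8, -3/8, 5/8] . pi = 0
  [1, 1, 1] . pi = 1

Solving yields:
  pi_X = 1/2
  pi_Y = 3/8
  pi_Z = 1/8

Verification (pi * P):
  1/2*3/4 + 3/8*1/4 + 1/8*1/4 = 1/2 = pi_X  (ok)
  1/2*1/8 + 3/8*5/8 + 1/8*5/8 = 3/8 = pi_Y  (ok)
  1/2*1/8 + 3/8*1/8 + 1/8*1/8 = 1/8 = pi_Z  (ok)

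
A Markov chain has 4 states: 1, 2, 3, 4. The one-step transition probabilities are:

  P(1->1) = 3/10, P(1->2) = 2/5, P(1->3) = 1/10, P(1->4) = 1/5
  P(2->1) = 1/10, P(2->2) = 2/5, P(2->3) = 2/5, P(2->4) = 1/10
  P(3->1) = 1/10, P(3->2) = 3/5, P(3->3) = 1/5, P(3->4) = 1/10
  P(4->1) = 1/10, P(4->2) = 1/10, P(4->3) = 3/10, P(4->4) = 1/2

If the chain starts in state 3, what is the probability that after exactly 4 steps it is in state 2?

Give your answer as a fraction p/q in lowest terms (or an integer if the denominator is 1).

Answer: 2027/5000

Derivation:
Computing P^4 by repeated multiplication:
P^1 =
  1: [3/10, 2/5, 1/10, 1/5]
  2: [1/10, 2/5, 2/5, 1/10]
  3: [1/10, 3/5, 1/5, 1/10]
  4: [1/10, 1/10, 3/10, 1/2]
P^2 =
  1: [4/25, 9/25, 27/100, 21/100]
  2: [3/25, 9/20, 7/25, 3/20]
  3: [3/25, 41/100, 8/25, 3/20]
  4: [3/25, 31/100, 13/50, 31/100]
P^3 =
  1: [33/250, 391/1000, 277/1000, 1/5]
  2: [31/250, 411/1000, 293/1000, 43/250]
  3: [31/250, 419/1000, 57/200, 43/250]
  4: [31/250, 359/1000, 281/1000, 59/250]
P^4 =
  1: [79/625, 1977/5000, 57/200, 483/2500]
  2: [78/625, 407/1000, 287/1000, 453/2500]
  3: [78/625, 2027/5000, 1443/5000, 453/2500]
  4: [78/625, 1927/5000, 283/1000, 517/2500]

(P^4)[3 -> 2] = 2027/5000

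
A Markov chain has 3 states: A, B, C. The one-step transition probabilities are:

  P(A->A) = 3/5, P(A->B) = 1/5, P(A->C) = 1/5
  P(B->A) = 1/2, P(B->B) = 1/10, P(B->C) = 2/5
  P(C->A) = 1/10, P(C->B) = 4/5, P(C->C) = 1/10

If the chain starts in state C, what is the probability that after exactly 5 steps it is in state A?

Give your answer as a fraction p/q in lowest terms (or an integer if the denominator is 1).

Answer: 44271/100000

Derivation:
Computing P^5 by repeated multiplication:
P^1 =
  A: [3/5, 1/5, 1/5]
  B: [1/2, 1/10, 2/5]
  C: [1/10, 4/5, 1/10]
P^2 =
  A: [12/25, 3/10, 11/50]
  B: [39/100, 43/100, 9/50]
  C: [47/100, 9/50, 7/20]
P^3 =
  A: [23/50, 151/500, 119/500]
  B: [467/1000, 53/200, 67/250]
  C: [407/1000, 49/125, 201/1000]
P^4 =
  A: [1127/2500, 1563/5000, 1183/5000]
  B: [879/2000, 3343/10000, 1131/5000]
  C: [4603/10000, 1407/5000, 2583/10000]
P^5 =
  A: [11261/25000, 3107/10000, 11943/50000]
  B: [45347/100000, 30229/100000, 3053/12500]
  C: [44271/100000, 8171/25000, 4609/20000]

(P^5)[C -> A] = 44271/100000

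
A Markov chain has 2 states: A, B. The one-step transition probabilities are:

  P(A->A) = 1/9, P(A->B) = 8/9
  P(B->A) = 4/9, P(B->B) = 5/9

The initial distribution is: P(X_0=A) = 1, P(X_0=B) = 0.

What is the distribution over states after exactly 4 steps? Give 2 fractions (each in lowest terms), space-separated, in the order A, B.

Propagating the distribution step by step (d_{t+1} = d_t * P):
d_0 = (A=1, B=0)
  d_1[A] = 1*1/9 + 0*4/9 = 1/9
  d_1[B] = 1*8/9 + 0*5/9 = 8/9
d_1 = (A=1/9, B=8/9)
  d_2[A] = 1/9*1/9 + 8/9*4/9 = 11/27
  d_2[B] = 1/9*8/9 + 8/9*5/9 = 16/27
d_2 = (A=11/27, B=16/27)
  d_3[A] = 11/27*1/9 + 16/27*4/9 = 25/81
  d_3[B] = 11/27*8/9 + 16/27*5/9 = 56/81
d_3 = (A=25/81, B=56/81)
  d_4[A] = 25/81*1/9 + 56/81*4/9 = 83/243
  d_4[B] = 25/81*8/9 + 56/81*5/9 = 160/243
d_4 = (A=83/243, B=160/243)

Answer: 83/243 160/243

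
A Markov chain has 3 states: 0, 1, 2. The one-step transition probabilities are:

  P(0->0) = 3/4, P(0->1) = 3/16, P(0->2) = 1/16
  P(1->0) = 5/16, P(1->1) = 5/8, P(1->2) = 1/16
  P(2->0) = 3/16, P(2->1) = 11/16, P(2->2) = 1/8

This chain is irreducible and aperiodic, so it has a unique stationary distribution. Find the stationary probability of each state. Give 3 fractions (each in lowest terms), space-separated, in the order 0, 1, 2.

Answer: 73/135 53/135 1/15

Derivation:
The stationary distribution satisfies pi = pi * P, i.e.:
  pi_0 = 3/4*pi_0 + 5/16*pi_1 + 3/16*pi_2
  pi_1 = 3/16*pi_0 + 5/8*pi_1 + 11/16*pi_2
  pi_2 = 1/16*pi_0 + 1/16*pi_1 + 1/8*pi_2
with normalization: pi_0 + pi_1 + pi_2 = 1.

Using the first 2 balance equations plus normalization, the linear system A*pi = b is:
  [-1/4, 5/16, 3/16] . pi = 0
  [3/16, -3/8, 11/16] . pi = 0
  [1, 1, 1] . pi = 1

Solving yields:
  pi_0 = 73/135
  pi_1 = 53/135
  pi_2 = 1/15

Verification (pi * P):
  73/135*3/4 + 53/135*5/16 + 1/15*3/16 = 73/135 = pi_0  (ok)
  73/135*3/16 + 53/135*5/8 + 1/15*11/16 = 53/135 = pi_1  (ok)
  73/135*1/16 + 53/135*1/16 + 1/15*1/8 = 1/15 = pi_2  (ok)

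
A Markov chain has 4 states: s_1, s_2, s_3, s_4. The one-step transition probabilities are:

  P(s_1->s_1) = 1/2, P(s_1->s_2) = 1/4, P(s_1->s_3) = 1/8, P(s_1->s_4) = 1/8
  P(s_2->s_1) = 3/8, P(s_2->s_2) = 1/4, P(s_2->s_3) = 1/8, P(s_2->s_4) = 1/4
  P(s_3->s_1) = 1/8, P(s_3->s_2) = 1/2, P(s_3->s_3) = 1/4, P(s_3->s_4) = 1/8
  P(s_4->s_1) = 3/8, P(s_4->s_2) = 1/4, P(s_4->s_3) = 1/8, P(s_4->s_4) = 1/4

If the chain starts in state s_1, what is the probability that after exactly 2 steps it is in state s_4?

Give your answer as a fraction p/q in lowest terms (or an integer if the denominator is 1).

Computing P^2 by repeated multiplication:
P^1 =
  s_1: [1/2, 1/4, 1/8, 1/8]
  s_2: [3/8, 1/4, 1/8, 1/4]
  s_3: [1/8, 1/2, 1/4, 1/8]
  s_4: [3/8, 1/4, 1/8, 1/4]
P^2 =
  s_1: [13/32, 9/32, 9/64, 11/64]
  s_2: [25/64, 9/32, 9/64, 3/16]
  s_3: [21/64, 5/16, 5/32, 13/64]
  s_4: [25/64, 9/32, 9/64, 3/16]

(P^2)[s_1 -> s_4] = 11/64

Answer: 11/64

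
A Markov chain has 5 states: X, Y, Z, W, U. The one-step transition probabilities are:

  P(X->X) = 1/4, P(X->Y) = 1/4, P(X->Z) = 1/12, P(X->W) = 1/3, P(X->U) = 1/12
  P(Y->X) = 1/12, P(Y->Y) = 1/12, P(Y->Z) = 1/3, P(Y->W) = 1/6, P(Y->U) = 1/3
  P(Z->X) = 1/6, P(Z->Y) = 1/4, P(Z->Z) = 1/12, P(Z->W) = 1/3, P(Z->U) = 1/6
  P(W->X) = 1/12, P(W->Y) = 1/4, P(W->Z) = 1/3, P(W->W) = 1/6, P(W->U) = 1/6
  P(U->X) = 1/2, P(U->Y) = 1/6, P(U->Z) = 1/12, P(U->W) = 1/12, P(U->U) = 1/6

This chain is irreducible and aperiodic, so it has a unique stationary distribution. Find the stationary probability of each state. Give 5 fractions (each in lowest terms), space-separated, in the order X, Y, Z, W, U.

Answer: 2839/13509 5437/27018 847/4503 5885/27018 2468/13509

Derivation:
The stationary distribution satisfies pi = pi * P, i.e.:
  pi_X = 1/4*pi_X + 1/12*pi_Y + 1/6*pi_Z + 1/12*pi_W + 1/2*pi_U
  pi_Y = 1/4*pi_X + 1/12*pi_Y + 1/4*pi_Z + 1/4*pi_W + 1/6*pi_U
  pi_Z = 1/12*pi_X + 1/3*pi_Y + 1/12*pi_Z + 1/3*pi_W + 1/12*pi_U
  pi_W = 1/3*pi_X + 1/6*pi_Y + 1/3*pi_Z + 1/6*pi_W + 1/12*pi_U
  pi_U = 1/12*pi_X + 1/3*pi_Y + 1/6*pi_Z + 1/6*pi_W + 1/6*pi_U
with normalization: pi_X + pi_Y + pi_Z + pi_W + pi_U = 1.

Using the first 4 balance equations plus normalization, the linear system A*pi = b is:
  [-3/4, 1/12, 1/6, 1/12, 1/2] . pi = 0
  [1/4, -11/12, 1/4, 1/4, 1/6] . pi = 0
  [1/12, 1/3, -11/12, 1/3, 1/12] . pi = 0
  [1/3, 1/6, 1/3, -5/6, 1/12] . pi = 0
  [1, 1, 1, 1, 1] . pi = 1

Solving yields:
  pi_X = 2839/13509
  pi_Y = 5437/27018
  pi_Z = 847/4503
  pi_W = 5885/27018
  pi_U = 2468/13509

Verification (pi * P):
  2839/13509*1/4 + 5437/27018*1/12 + 847/4503*1/6 + 5885/27018*1/12 + 2468/13509*1/2 = 2839/13509 = pi_X  (ok)
  2839/13509*1/4 + 5437/27018*1/12 + 847/4503*1/4 + 5885/27018*1/4 + 2468/13509*1/6 = 5437/27018 = pi_Y  (ok)
  2839/13509*1/12 + 5437/27018*1/3 + 847/4503*1/12 + 5885/27018*1/3 + 2468/13509*1/12 = 847/4503 = pi_Z  (ok)
  2839/13509*1/3 + 5437/27018*1/6 + 847/4503*1/3 + 5885/27018*1/6 + 2468/13509*1/12 = 5885/27018 = pi_W  (ok)
  2839/13509*1/12 + 5437/27018*1/3 + 847/4503*1/6 + 5885/27018*1/6 + 2468/13509*1/6 = 2468/13509 = pi_U  (ok)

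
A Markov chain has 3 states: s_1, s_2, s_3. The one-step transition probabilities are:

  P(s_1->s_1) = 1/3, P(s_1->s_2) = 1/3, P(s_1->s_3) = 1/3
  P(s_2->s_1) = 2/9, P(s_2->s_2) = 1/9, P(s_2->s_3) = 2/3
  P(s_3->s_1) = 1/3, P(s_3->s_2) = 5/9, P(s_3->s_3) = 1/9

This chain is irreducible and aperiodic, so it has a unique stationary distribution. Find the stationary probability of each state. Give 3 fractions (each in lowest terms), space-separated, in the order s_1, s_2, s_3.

Answer: 34/115 39/115 42/115

Derivation:
The stationary distribution satisfies pi = pi * P, i.e.:
  pi_s_1 = 1/3*pi_s_1 + 2/9*pi_s_2 + 1/3*pi_s_3
  pi_s_2 = 1/3*pi_s_1 + 1/9*pi_s_2 + 5/9*pi_s_3
  pi_s_3 = 1/3*pi_s_1 + 2/3*pi_s_2 + 1/9*pi_s_3
with normalization: pi_s_1 + pi_s_2 + pi_s_3 = 1.

Using the first 2 balance equations plus normalization, the linear system A*pi = b is:
  [-2/3, 2/9, 1/3] . pi = 0
  [1/3, -8/9, 5/9] . pi = 0
  [1, 1, 1] . pi = 1

Solving yields:
  pi_s_1 = 34/115
  pi_s_2 = 39/115
  pi_s_3 = 42/115

Verification (pi * P):
  34/115*1/3 + 39/115*2/9 + 42/115*1/3 = 34/115 = pi_s_1  (ok)
  34/115*1/3 + 39/115*1/9 + 42/115*5/9 = 39/115 = pi_s_2  (ok)
  34/115*1/3 + 39/115*2/3 + 42/115*1/9 = 42/115 = pi_s_3  (ok)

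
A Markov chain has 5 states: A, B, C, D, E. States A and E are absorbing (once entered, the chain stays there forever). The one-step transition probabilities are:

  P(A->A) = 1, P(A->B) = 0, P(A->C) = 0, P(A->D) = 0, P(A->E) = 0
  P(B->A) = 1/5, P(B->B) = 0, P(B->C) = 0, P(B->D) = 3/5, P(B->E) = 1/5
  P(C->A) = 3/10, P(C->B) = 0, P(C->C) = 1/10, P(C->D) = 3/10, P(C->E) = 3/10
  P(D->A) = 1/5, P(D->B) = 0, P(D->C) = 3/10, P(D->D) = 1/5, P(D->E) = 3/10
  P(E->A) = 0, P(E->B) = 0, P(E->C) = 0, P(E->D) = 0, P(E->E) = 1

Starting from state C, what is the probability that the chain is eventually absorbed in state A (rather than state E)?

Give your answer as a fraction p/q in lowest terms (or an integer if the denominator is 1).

Answer: 10/21

Derivation:
Let a_i = P(absorbed in A | start in state i).
Boundary conditions: a_A = 1, a_E = 0.
For each transient state i, a_i = sum_j P(i->j) * a_j:
  a_B = 1/5*a_A + 0*a_B + 0*a_C + 3/5*a_D + 1/5*a_E
  a_C = 3/10*a_A + 0*a_B + 1/10*a_C + 3/10*a_D + 3/10*a_E
  a_D = 1/5*a_A + 0*a_B + 3/10*a_C + 1/5*a_D + 3/10*a_E

Substituting a_A = 1 and a_E = 0, rearrange to (I - Q) a = r where r[i] = P(i -> A):
  [1, 0, -3/5] . (a_B, a_C, a_D) = 1/5
  [0, 9/10, -3/10] . (a_B, a_C, a_D) = 3/10
  [0, -3/10, 4/5] . (a_B, a_C, a_D) = 1/5

Solving yields:
  a_B = 16/35
  a_C = 10/21
  a_D = 3/7

Starting state is C, so the absorption probability is a_C = 10/21.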